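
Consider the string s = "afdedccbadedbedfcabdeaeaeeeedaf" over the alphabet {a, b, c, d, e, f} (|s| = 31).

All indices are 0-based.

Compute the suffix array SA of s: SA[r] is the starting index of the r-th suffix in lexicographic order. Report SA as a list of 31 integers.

[17, 8, 21, 23, 29, 0, 7, 18, 12, 16, 6, 5, 28, 11, 4, 19, 9, 2, 14, 20, 22, 27, 10, 3, 13, 26, 25, 24, 30, 15, 1]

rank | idx | suffix
   0 |  17 | abdeaeaeeeedaf
   1 |   8 | adedbedfcabdeaeaeeeedaf
   2 |  21 | aeaeeeedaf
   3 |  23 | aeeeedaf
   4 |  29 | af
   5 |   0 | afdedccbadedbedfcabdeaeaeeeedaf
   6 |   7 | badedbedfcabdeaeaeeeedaf
   7 |  18 | bdeaeaeeeedaf
   8 |  12 | bedfcabdeaeaeeeedaf
   9 |  16 | cabdeaeaeeeedaf
  10 |   6 | cbadedbedfcabdeaeaeeeedaf
  11 |   5 | ccbadedbedfcabdeaeaeeeedaf
  12 |  28 | daf
  13 |  11 | dbedfcabdeaeaeeeedaf
  14 |   4 | dccbadedbedfcabdeaeaeeeedaf
  15 |  19 | deaeaeeeedaf
  16 |   9 | dedbedfcabdeaeaeeeedaf
  17 |   2 | dedccbadedbedfcabdeaeaeeeedaf
  18 |  14 | dfcabdeaeaeeeedaf
  19 |  20 | eaeaeeeedaf
  20 |  22 | eaeeeedaf
  21 |  27 | edaf
  22 |  10 | edbedfcabdeaeaeeeedaf
  23 |   3 | edccbadedbedfcabdeaeaeeeedaf
  24 |  13 | edfcabdeaeaeeeedaf
  25 |  26 | eedaf
  26 |  25 | eeedaf
  27 |  24 | eeeedaf
  28 |  30 | f
  29 |  15 | fcabdeaeaeeeedaf
  30 |   1 | fdedccbadedbedfcabdeaeaeeeedaf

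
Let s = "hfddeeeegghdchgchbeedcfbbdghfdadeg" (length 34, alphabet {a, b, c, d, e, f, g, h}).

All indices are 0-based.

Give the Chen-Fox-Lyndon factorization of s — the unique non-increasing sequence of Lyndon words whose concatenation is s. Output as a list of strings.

["h", "f", "ddeeeeggh", "d", "chg", "ch", "beedcf", "bbdghfd", "adeg"]

emit factor 1: 'h' (i=0, period=1)
emit factor 2: 'f' (i=1, period=1)
emit factor 3: 'ddeeeeggh' (i=2, period=9)
emit factor 4: 'd' (i=11, period=1)
emit factor 5: 'chg' (i=12, period=3)
emit factor 6: 'ch' (i=15, period=2)
emit factor 7: 'beedcf' (i=17, period=6)
emit factor 8: 'bbdghfd' (i=23, period=7)
emit factor 9: 'adeg' (i=30, period=4)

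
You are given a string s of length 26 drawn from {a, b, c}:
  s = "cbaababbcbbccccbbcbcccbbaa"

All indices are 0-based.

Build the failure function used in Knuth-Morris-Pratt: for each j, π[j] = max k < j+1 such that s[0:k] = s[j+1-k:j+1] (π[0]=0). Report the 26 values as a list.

[0, 0, 0, 0, 0, 0, 0, 0, 1, 2, 0, 1, 1, 1, 1, 2, 0, 1, 2, 1, 1, 1, 2, 0, 0, 0]

π[0] = 0
j=1 s[j]='b': π[1]=0 (border '')
j=2 s[j]='a': π[2]=0 (border '')
j=3 s[j]='a': π[3]=0 (border '')
j=4 s[j]='b': π[4]=0 (border '')
j=5 s[j]='a': π[5]=0 (border '')
j=6 s[j]='b': π[6]=0 (border '')
j=7 s[j]='b': π[7]=0 (border '')
j=8 s[j]='c': π[8]=1 (border 'c')
j=9 s[j]='b': π[9]=2 (border 'cb')
j=10 s[j]='b': k: 2→0; π[10]=0 (border '')
j=11 s[j]='c': π[11]=1 (border 'c')
j=12 s[j]='c': k: 1→0; π[12]=1 (border 'c')
j=13 s[j]='c': k: 1→0; π[13]=1 (border 'c')
j=14 s[j]='c': k: 1→0; π[14]=1 (border 'c')
j=15 s[j]='b': π[15]=2 (border 'cb')
j=16 s[j]='b': k: 2→0; π[16]=0 (border '')
j=17 s[j]='c': π[17]=1 (border 'c')
j=18 s[j]='b': π[18]=2 (border 'cb')
j=19 s[j]='c': k: 2→0; π[19]=1 (border 'c')
j=20 s[j]='c': k: 1→0; π[20]=1 (border 'c')
j=21 s[j]='c': k: 1→0; π[21]=1 (border 'c')
j=22 s[j]='b': π[22]=2 (border 'cb')
j=23 s[j]='b': k: 2→0; π[23]=0 (border '')
j=24 s[j]='a': π[24]=0 (border '')
j=25 s[j]='a': π[25]=0 (border '')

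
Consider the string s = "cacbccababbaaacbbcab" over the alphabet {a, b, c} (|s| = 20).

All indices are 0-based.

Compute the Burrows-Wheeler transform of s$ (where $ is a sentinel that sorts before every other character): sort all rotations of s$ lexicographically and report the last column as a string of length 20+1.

rank  rotation               last
    0  $cacbccababbaaacbbcab  b
    1  aaacbbcab$cacbccababb  b
    2  aacbbcab$cacbccababba  a
    3  ab$cacbccababbaaacbbc  c
    4  ababbaaacbbcab$cacbcc  c
    5  abbaaacbbcab$cacbccab  b
    6  acbbcab$cacbccababbaa  a
    7  acbccababbaaacbbcab$c  c
    8  b$cacbccababbaaacbbca  a
    9  baaacbbcab$cacbccabab  b
   10  babbaaacbbcab$cacbcca  a
   11  bbaaacbbcab$cacbccaba  a
   12  bbcab$cacbccababbaaac  c
   13  bcab$cacbccababbaaacb  b
   14  bccababbaaacbbcab$cac  c
   15  cab$cacbccababbaaacbb  b
   16  cababbaaacbbcab$cacbc  c
   17  cacbccababbaaacbbcab$  $
   18  cbbcab$cacbccababbaaa  a
   19  cbccababbaaacbbcab$ca  a
   20  ccababbaaacbbcab$cacb  b

bbaccbacabaacbcbc$aab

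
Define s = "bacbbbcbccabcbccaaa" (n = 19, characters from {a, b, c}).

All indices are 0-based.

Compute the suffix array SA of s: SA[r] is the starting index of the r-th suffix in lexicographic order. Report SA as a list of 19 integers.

[18, 17, 16, 10, 1, 0, 3, 4, 11, 5, 13, 7, 15, 9, 2, 12, 6, 14, 8]

rank | idx | suffix
   0 |  18 | a
   1 |  17 | aa
   2 |  16 | aaa
   3 |  10 | abcbccaaa
   4 |   1 | acbbbcbccabcbccaaa
   5 |   0 | bacbbbcbccabcbccaaa
   6 |   3 | bbbcbccabcbccaaa
   7 |   4 | bbcbccabcbccaaa
   8 |  11 | bcbccaaa
   9 |   5 | bcbccabcbccaaa
  10 |  13 | bccaaa
  11 |   7 | bccabcbccaaa
  12 |  15 | caaa
  13 |   9 | cabcbccaaa
  14 |   2 | cbbbcbccabcbccaaa
  15 |  12 | cbccaaa
  16 |   6 | cbccabcbccaaa
  17 |  14 | ccaaa
  18 |   8 | ccabcbccaaa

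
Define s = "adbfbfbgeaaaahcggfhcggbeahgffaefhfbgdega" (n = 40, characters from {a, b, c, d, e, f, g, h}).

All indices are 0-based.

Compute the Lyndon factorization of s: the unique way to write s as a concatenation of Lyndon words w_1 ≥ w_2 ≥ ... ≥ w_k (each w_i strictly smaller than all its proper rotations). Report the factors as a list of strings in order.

["adbfbfbge", "aaaahcggfhcggbeahgffaefhfbgdeg", "a"]

emit factor 1: 'adbfbfbge' (i=0, period=9)
emit factor 2: 'aaaahcggfhcggbeahgffaefhfbgdeg' (i=9, period=30)
emit factor 3: 'a' (i=39, period=1)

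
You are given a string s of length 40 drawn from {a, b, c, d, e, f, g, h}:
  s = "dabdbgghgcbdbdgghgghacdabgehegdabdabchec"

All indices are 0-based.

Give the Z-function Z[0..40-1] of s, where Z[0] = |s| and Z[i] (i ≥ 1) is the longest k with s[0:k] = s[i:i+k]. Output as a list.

Z[0]=40
i=1: i≥r, start 0; Z[1]=0
i=2: i≥r, start 0; Z[2]=0
i=3: i≥r, start 0; Z[3]=1 scan→box=[3,4)
i=4: i≥r, start 0; Z[4]=0
i=5: i≥r, start 0; Z[5]=0
i=6: i≥r, start 0; Z[6]=0
i=7: i≥r, start 0; Z[7]=0
i=8: i≥r, start 0; Z[8]=0
i=9: i≥r, start 0; Z[9]=0
i=10: i≥r, start 0; Z[10]=0
i=11: i≥r, start 0; Z[11]=1 scan→box=[11,12)
i=12: i≥r, start 0; Z[12]=0
i=13: i≥r, start 0; Z[13]=1 scan→box=[13,14)
i=14: i≥r, start 0; Z[14]=0
i=15: i≥r, start 0; Z[15]=0
i=16: i≥r, start 0; Z[16]=0
i=17: i≥r, start 0; Z[17]=0
i=18: i≥r, start 0; Z[18]=0
i=19: i≥r, start 0; Z[19]=0
i=20: i≥r, start 0; Z[20]=0
i=21: i≥r, start 0; Z[21]=0
i=22: i≥r, start 0; Z[22]=3 scan→box=[22,25)
i=23: min(r-i=2, Z[1]=0)=0; Z[23]=0
i=24: min(r-i=1, Z[2]=0)=0; Z[24]=0
i=25: i≥r, start 0; Z[25]=0
i=26: i≥r, start 0; Z[26]=0
i=27: i≥r, start 0; Z[27]=0
i=28: i≥r, start 0; Z[28]=0
i=29: i≥r, start 0; Z[29]=0
i=30: i≥r, start 0; Z[30]=4 scan→box=[30,34)
i=31: min(r-i=3, Z[1]=0)=0; Z[31]=0
i=32: min(r-i=2, Z[2]=0)=0; Z[32]=0
i=33: min(r-i=1, Z[3]=1)=1; Z[33]=3 scan→box=[33,36)
i=34: min(r-i=2, Z[1]=0)=0; Z[34]=0
i=35: min(r-i=1, Z[2]=0)=0; Z[35]=0
i=36: i≥r, start 0; Z[36]=0
i=37: i≥r, start 0; Z[37]=0
i=38: i≥r, start 0; Z[38]=0
i=39: i≥r, start 0; Z[39]=0

[40, 0, 0, 1, 0, 0, 0, 0, 0, 0, 0, 1, 0, 1, 0, 0, 0, 0, 0, 0, 0, 0, 3, 0, 0, 0, 0, 0, 0, 0, 4, 0, 0, 3, 0, 0, 0, 0, 0, 0]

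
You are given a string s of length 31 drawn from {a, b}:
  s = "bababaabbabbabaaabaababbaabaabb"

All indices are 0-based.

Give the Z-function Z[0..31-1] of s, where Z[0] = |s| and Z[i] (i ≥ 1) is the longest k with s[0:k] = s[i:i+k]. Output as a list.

[31, 0, 4, 0, 2, 0, 0, 1, 3, 0, 1, 4, 0, 2, 0, 0, 0, 2, 0, 0, 3, 0, 1, 2, 0, 0, 2, 0, 0, 1, 1]

Z[0]=31
i=1: outside box; Z[1]=0
i=2: outside box; Z[2]=4 scan→box=[2,6)
i=3: min(r-i=3, Z[1]=0)=0; Z[3]=0
i=4: min(r-i=2, Z[2]=4)=2; Z[4]=2
i=5: min(r-i=1, Z[3]=0)=0; Z[5]=0
i=6: outside box; Z[6]=0
i=7: outside box; Z[7]=1 scan→box=[7,8)
i=8: outside box; Z[8]=3 scan→box=[8,11)
i=9: min(r-i=2, Z[1]=0)=0; Z[9]=0
i=10: min(r-i=1, Z[2]=4)=1; Z[10]=1
i=11: outside box; Z[11]=4 scan→box=[11,15)
i=12: min(r-i=3, Z[1]=0)=0; Z[12]=0
i=13: min(r-i=2, Z[2]=4)=2; Z[13]=2
i=14: min(r-i=1, Z[3]=0)=0; Z[14]=0
i=15: outside box; Z[15]=0
i=16: outside box; Z[16]=0
i=17: outside box; Z[17]=2 scan→box=[17,19)
i=18: min(r-i=1, Z[1]=0)=0; Z[18]=0
i=19: outside box; Z[19]=0
i=20: outside box; Z[20]=3 scan→box=[20,23)
i=21: min(r-i=2, Z[1]=0)=0; Z[21]=0
i=22: min(r-i=1, Z[2]=4)=1; Z[22]=1
i=23: outside box; Z[23]=2 scan→box=[23,25)
i=24: min(r-i=1, Z[1]=0)=0; Z[24]=0
i=25: outside box; Z[25]=0
i=26: outside box; Z[26]=2 scan→box=[26,28)
i=27: min(r-i=1, Z[1]=0)=0; Z[27]=0
i=28: outside box; Z[28]=0
i=29: outside box; Z[29]=1 scan→box=[29,30)
i=30: outside box; Z[30]=1 scan→box=[30,31)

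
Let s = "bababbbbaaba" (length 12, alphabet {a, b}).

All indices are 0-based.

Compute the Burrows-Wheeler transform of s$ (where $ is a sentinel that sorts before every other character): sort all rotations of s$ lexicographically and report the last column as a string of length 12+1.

abbabbab$abba

rank  rotation       last
    0  $bababbbbaaba  a
    1  a$bababbbbaab  b
    2  aaba$bababbbb  b
    3  aba$bababbbba  a
    4  ababbbbaaba$b  b
    5  abbbbaaba$bab  b
    6  ba$bababbbbaa  a
    7  baaba$bababbb  b
    8  bababbbbaaba$  $
    9  babbbbaaba$ba  a
   10  bbaaba$bababb  b
   11  bbbaaba$babab  b
   12  bbbbaaba$baba  a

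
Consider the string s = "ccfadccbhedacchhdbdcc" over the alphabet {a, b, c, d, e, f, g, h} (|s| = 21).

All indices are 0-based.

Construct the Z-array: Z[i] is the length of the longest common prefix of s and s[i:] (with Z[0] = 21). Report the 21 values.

[21, 1, 0, 0, 0, 2, 1, 0, 0, 0, 0, 0, 2, 1, 0, 0, 0, 0, 0, 2, 1]

Z[0]=21
i=1: fresh scan; Z[1]=1 scan→box=[1,2)
i=2: fresh scan; Z[2]=0
i=3: fresh scan; Z[3]=0
i=4: fresh scan; Z[4]=0
i=5: fresh scan; Z[5]=2 scan→box=[5,7)
i=6: min(r-i=1, Z[1]=1)=1; Z[6]=1
i=7: fresh scan; Z[7]=0
i=8: fresh scan; Z[8]=0
i=9: fresh scan; Z[9]=0
i=10: fresh scan; Z[10]=0
i=11: fresh scan; Z[11]=0
i=12: fresh scan; Z[12]=2 scan→box=[12,14)
i=13: min(r-i=1, Z[1]=1)=1; Z[13]=1
i=14: fresh scan; Z[14]=0
i=15: fresh scan; Z[15]=0
i=16: fresh scan; Z[16]=0
i=17: fresh scan; Z[17]=0
i=18: fresh scan; Z[18]=0
i=19: fresh scan; Z[19]=2 scan→box=[19,21)
i=20: min(r-i=1, Z[1]=1)=1; Z[20]=1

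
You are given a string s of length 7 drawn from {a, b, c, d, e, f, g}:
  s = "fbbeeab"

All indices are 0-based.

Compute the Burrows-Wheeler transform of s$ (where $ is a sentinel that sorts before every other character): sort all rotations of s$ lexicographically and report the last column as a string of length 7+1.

beafbeb$

rank  rotation  last
    0  $fbbeeab  b
    1  ab$fbbee  e
    2  b$fbbeea  a
    3  bbeeab$f  f
    4  beeab$fb  b
    5  eab$fbbe  e
    6  eeab$fbb  b
    7  fbbeeab$  $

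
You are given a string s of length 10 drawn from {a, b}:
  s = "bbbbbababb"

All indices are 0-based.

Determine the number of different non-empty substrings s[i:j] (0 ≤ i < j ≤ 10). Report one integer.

37

rank | idx | suffix
   0 |   5 | ababb
   1 |   7 | abb
   2 |   9 | b
   3 |   4 | bababb
   4 |   6 | babb
   5 |   8 | bb
   6 |   3 | bbababb
   7 |   2 | bbbababb
   8 |   1 | bbbbababb
   9 |   0 | bbbbbababb

SA = [5, 7, 9, 4, 6, 8, 3, 2, 1, 0]
rank  pair      lcp
   1  s[5:],s[7:]  2  'ab'
   2  s[7:],s[9:]  0  ''
   3  s[9:],s[4:]  1  'b'
   4  s[4:],s[6:]  3  'bab'
   5  s[6:],s[8:]  1  'b'
   6  s[8:],s[3:]  2  'bb'
   7  s[3:],s[2:]  2  'bb'
   8  s[2:],s[1:]  3  'bbb'
   9  s[1:],s[0:]  4  'bbbb'

n(n+1)/2 = 10·11/2 = 55
Σ LCP = 0 + 2 + 0 + 1 + 3 + 1 + 2 + 2 + 3 + 4 = 18
distinct = 55 − 18 = 37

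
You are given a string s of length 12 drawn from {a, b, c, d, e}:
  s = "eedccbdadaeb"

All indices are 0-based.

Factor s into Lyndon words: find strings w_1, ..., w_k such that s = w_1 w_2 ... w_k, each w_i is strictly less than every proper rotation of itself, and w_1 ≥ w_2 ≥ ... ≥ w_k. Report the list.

emit factor 1: 'e' (i=0, period=1)
emit factor 2: 'e' (i=1, period=1)
emit factor 3: 'd' (i=2, period=1)
emit factor 4: 'c' (i=3, period=1)
emit factor 5: 'c' (i=4, period=1)
emit factor 6: 'bd' (i=5, period=2)
emit factor 7: 'adaeb' (i=7, period=5)

["e", "e", "d", "c", "c", "bd", "adaeb"]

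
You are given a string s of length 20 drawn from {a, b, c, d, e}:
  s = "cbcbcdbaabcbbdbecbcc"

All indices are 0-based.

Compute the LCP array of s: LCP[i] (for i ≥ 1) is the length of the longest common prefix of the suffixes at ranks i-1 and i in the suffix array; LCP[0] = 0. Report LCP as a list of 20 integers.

[0, 1, 0, 1, 1, 3, 2, 2, 1, 1, 0, 1, 2, 3, 3, 1, 1, 0, 2, 0]

rank→(start, suffix):
  0 → (7, 'aabcbbdbecbcc')
  1 → (8, 'abcbbdbecbcc')
  2 → (6, 'baabcbbdbecbcc')
  3 → (11, 'bbdbecbcc')
  4 → (9, 'bcbbdbecbcc')
  5 → (1, 'bcbcdbaabcbbdbecbcc')
  6 → (17, 'bcc')
  7 → (3, 'bcdbaabcbbdbecbcc')
  8 → (12, 'bdbecbcc')
  9 → (14, 'becbcc')
  10 → (19, 'c')
  11 → (10, 'cbbdbecbcc')
  12 → (0, 'cbcbcdbaabcbbdbecbcc')
  13 → (16, 'cbcc')
  14 → (2, 'cbcdbaabcbbdbecbcc')
  15 → (18, 'cc')
  16 → (4, 'cdbaabcbbdbecbcc')
  17 → (5, 'dbaabcbbdbecbcc')
  18 → (13, 'dbecbcc')
  19 → (15, 'ecbcc')

SA = [7, 8, 6, 11, 9, 1, 17, 3, 12, 14, 19, 10, 0, 16, 2, 18, 4, 5, 13, 15]
[i] adj suffixes → lcp
  [1] 7/8 → 1 ('a')
  [2] 8/6 → 0 ('')
  [3] 6/11 → 1 ('b')
  [4] 11/9 → 1 ('b')
  [5] 9/1 → 3 ('bcb')
  [6] 1/17 → 2 ('bc')
  [7] 17/3 → 2 ('bc')
  [8] 3/12 → 1 ('b')
  [9] 12/14 → 1 ('b')
  [10] 14/19 → 0 ('')
  [11] 19/10 → 1 ('c')
  [12] 10/0 → 2 ('cb')
  [13] 0/16 → 3 ('cbc')
  [14] 16/2 → 3 ('cbc')
  [15] 2/18 → 1 ('c')
  [16] 18/4 → 1 ('c')
  [17] 4/5 → 0 ('')
  [18] 5/13 → 2 ('db')
  [19] 13/15 → 0 ('')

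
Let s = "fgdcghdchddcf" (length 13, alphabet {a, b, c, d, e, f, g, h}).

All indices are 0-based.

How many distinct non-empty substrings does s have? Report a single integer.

rank→(start, suffix):
  0 → (11, 'cf')
  1 → (3, 'cghdchddcf')
  2 → (7, 'chddcf')
  3 → (10, 'dcf')
  4 → (2, 'dcghdchddcf')
  5 → (6, 'dchddcf')
  6 → (9, 'ddcf')
  7 → (12, 'f')
  8 → (0, 'fgdcghdchddcf')
  9 → (1, 'gdcghdchddcf')
  10 → (4, 'ghdchddcf')
  11 → (5, 'hdchddcf')
  12 → (8, 'hddcf')

SA = [11, 3, 7, 10, 2, 6, 9, 12, 0, 1, 4, 5, 8]
rank  pair      lcp
   1  s[11:],s[3:]  1  'c'
   2  s[3:],s[7:]  1  'c'
   3  s[7:],s[10:]  0  ''
   4  s[10:],s[2:]  2  'dc'
   5  s[2:],s[6:]  2  'dc'
   6  s[6:],s[9:]  1  'd'
   7  s[9:],s[12:]  0  ''
   8  s[12:],s[0:]  1  'f'
   9  s[0:],s[1:]  0  ''
  10  s[1:],s[4:]  1  'g'
  11  s[4:],s[5:]  0  ''
  12  s[5:],s[8:]  2  'hd'

n(n+1)/2 = 13·14/2 = 91
Σ LCP = 0 + 1 + 1 + 0 + 2 + 2 + 1 + 0 + 1 + 0 + 1 + 0 + 2 = 11
distinct = 91 − 11 = 80

80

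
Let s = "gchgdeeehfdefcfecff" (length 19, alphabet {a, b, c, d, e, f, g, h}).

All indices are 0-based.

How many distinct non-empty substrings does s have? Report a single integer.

rank→(start, suffix):
  0 → (13, 'cfecff')
  1 → (16, 'cff')
  2 → (1, 'chgdeeehfdefcfecff')
  3 → (4, 'deeehfdefcfecff')
  4 → (10, 'defcfecff')
  5 → (15, 'ecff')
  6 → (5, 'eeehfdefcfecff')
  7 → (6, 'eehfdefcfecff')
  8 → (11, 'efcfecff')
  9 → (7, 'ehfdefcfecff')
  10 → (18, 'f')
  11 → (12, 'fcfecff')
  12 → (9, 'fdefcfecff')
  13 → (14, 'fecff')
  14 → (17, 'ff')
  15 → (0, 'gchgdeeehfdefcfecff')
  16 → (3, 'gdeeehfdefcfecff')
  17 → (8, 'hfdefcfecff')
  18 → (2, 'hgdeeehfdefcfecff')

SA = [13, 16, 1, 4, 10, 15, 5, 6, 11, 7, 18, 12, 9, 14, 17, 0, 3, 8, 2]
rank  pair      lcp
   1  s[13:],s[16:]  2  'cf'
   2  s[16:],s[1:]  1  'c'
   3  s[1:],s[4:]  0  ''
   4  s[4:],s[10:]  2  'de'
   5  s[10:],s[15:]  0  ''
   6  s[15:],s[5:]  1  'e'
   7  s[5:],s[6:]  2  'ee'
   8  s[6:],s[11:]  1  'e'
   9  s[11:],s[7:]  1  'e'
  10  s[7:],s[18:]  0  ''
  11  s[18:],s[12:]  1  'f'
  12  s[12:],s[9:]  1  'f'
  13  s[9:],s[14:]  1  'f'
  14  s[14:],s[17:]  1  'f'
  15  s[17:],s[0:]  0  ''
  16  s[0:],s[3:]  1  'g'
  17  s[3:],s[8:]  0  ''
  18  s[8:],s[2:]  1  'h'

n(n+1)/2 = 19·20/2 = 190
Σ LCP = 0 + 2 + 1 + 0 + 2 + 0 + 1 + 2 + 1 + 1 + 0 + 1 + 1 + 1 + 1 + 0 + 1 + 0 + 1 = 16
distinct = 190 − 16 = 174

174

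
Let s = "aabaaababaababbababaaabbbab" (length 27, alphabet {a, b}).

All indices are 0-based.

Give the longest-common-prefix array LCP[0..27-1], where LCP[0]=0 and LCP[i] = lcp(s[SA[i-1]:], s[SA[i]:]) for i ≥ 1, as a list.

[0, 4, 2, 4, 5, 3, 1, 2, 6, 4, 3, 6, 4, 2, 3, 0, 1, 5, 3, 2, 3, 5, 4, 3, 1, 4, 2]

rank→(start, suffix):
  0 → (3, 'aaababaababbababaaabbbab')
  1 → (19, 'aaabbbab')
  2 → (0, 'aabaaababaababbababaaabbbab')
  3 → (4, 'aababaababbababaaabbbab')
  4 → (9, 'aababbababaaabbbab')
  5 → (20, 'aabbbab')
  6 → (25, 'ab')
  7 → (1, 'abaaababaababbababaaabbbab')
  8 → (17, 'abaaabbbab')
  9 → (7, 'abaababbababaaabbbab')
  10 → (15, 'ababaaabbbab')
  11 → (5, 'ababaababbababaaabbbab')
  12 → (10, 'ababbababaaabbbab')
  13 → (12, 'abbababaaabbbab')
  14 → (21, 'abbbab')
  15 → (26, 'b')
  16 → (2, 'baaababaababbababaaabbbab')
  17 → (18, 'baaabbbab')
  18 → (8, 'baababbababaaabbbab')
  19 → (24, 'bab')
  20 → (16, 'babaaabbbab')
  21 → (6, 'babaababbababaaabbbab')
  22 → (14, 'bababaaabbbab')
  23 → (11, 'babbababaaabbbab')
  24 → (23, 'bbab')
  25 → (13, 'bbababaaabbbab')
  26 → (22, 'bbbab')

SA = [3, 19, 0, 4, 9, 20, 25, 1, 17, 7, 15, 5, 10, 12, 21, 26, 2, 18, 8, 24, 16, 6, 14, 11, 23, 13, 22]
[i] adj suffixes → lcp
  [1] 3/19 → 4 ('aaab')
  [2] 19/0 → 2 ('aa')
  [3] 0/4 → 4 ('aaba')
  [4] 4/9 → 5 ('aabab')
  [5] 9/20 → 3 ('aab')
  [6] 20/25 → 1 ('a')
  [7] 25/1 → 2 ('ab')
  [8] 1/17 → 6 ('abaaab')
  [9] 17/7 → 4 ('abaa')
  [10] 7/15 → 3 ('aba')
  [11] 15/5 → 6 ('ababaa')
  [12] 5/10 → 4 ('abab')
  [13] 10/12 → 2 ('ab')
  [14] 12/21 → 3 ('abb')
  [15] 21/26 → 0 ('')
  [16] 26/2 → 1 ('b')
  [17] 2/18 → 5 ('baaab')
  [18] 18/8 → 3 ('baa')
  [19] 8/24 → 2 ('ba')
  [20] 24/16 → 3 ('bab')
  [21] 16/6 → 5 ('babaa')
  [22] 6/14 → 4 ('baba')
  [23] 14/11 → 3 ('bab')
  [24] 11/23 → 1 ('b')
  [25] 23/13 → 4 ('bbab')
  [26] 13/22 → 2 ('bb')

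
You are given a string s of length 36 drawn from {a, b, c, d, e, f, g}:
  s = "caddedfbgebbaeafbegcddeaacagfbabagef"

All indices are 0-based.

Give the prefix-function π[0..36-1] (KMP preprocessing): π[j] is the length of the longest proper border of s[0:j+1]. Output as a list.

π[0] = 0
j=1 s[j]='a': π[1]=0 (border '')
j=2 s[j]='d': π[2]=0 (border '')
j=3 s[j]='d': π[3]=0 (border '')
j=4 s[j]='e': π[4]=0 (border '')
j=5 s[j]='d': π[5]=0 (border '')
j=6 s[j]='f': π[6]=0 (border '')
j=7 s[j]='b': π[7]=0 (border '')
j=8 s[j]='g': π[8]=0 (border '')
j=9 s[j]='e': π[9]=0 (border '')
j=10 s[j]='b': π[10]=0 (border '')
j=11 s[j]='b': π[11]=0 (border '')
j=12 s[j]='a': π[12]=0 (border '')
j=13 s[j]='e': π[13]=0 (border '')
j=14 s[j]='a': π[14]=0 (border '')
j=15 s[j]='f': π[15]=0 (border '')
j=16 s[j]='b': π[16]=0 (border '')
j=17 s[j]='e': π[17]=0 (border '')
j=18 s[j]='g': π[18]=0 (border '')
j=19 s[j]='c': π[19]=1 (border 'c')
j=20 s[j]='d': k: 1→0; π[20]=0 (border '')
j=21 s[j]='d': π[21]=0 (border '')
j=22 s[j]='e': π[22]=0 (border '')
j=23 s[j]='a': π[23]=0 (border '')
j=24 s[j]='a': π[24]=0 (border '')
j=25 s[j]='c': π[25]=1 (border 'c')
j=26 s[j]='a': π[26]=2 (border 'ca')
j=27 s[j]='g': k: 2→0; π[27]=0 (border '')
j=28 s[j]='f': π[28]=0 (border '')
j=29 s[j]='b': π[29]=0 (border '')
j=30 s[j]='a': π[30]=0 (border '')
j=31 s[j]='b': π[31]=0 (border '')
j=32 s[j]='a': π[32]=0 (border '')
j=33 s[j]='g': π[33]=0 (border '')
j=34 s[j]='e': π[34]=0 (border '')
j=35 s[j]='f': π[35]=0 (border '')

[0, 0, 0, 0, 0, 0, 0, 0, 0, 0, 0, 0, 0, 0, 0, 0, 0, 0, 0, 1, 0, 0, 0, 0, 0, 1, 2, 0, 0, 0, 0, 0, 0, 0, 0, 0]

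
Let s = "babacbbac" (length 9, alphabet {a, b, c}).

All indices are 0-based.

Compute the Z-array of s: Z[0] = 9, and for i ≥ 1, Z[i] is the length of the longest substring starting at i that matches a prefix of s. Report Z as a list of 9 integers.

Z[0]=9
i=1: outside box; Z[1]=0
i=2: outside box; Z[2]=2 grow→box=[2,4)
i=3: min(r-i=1, Z[1]=0)=0; Z[3]=0
i=4: outside box; Z[4]=0
i=5: outside box; Z[5]=1 grow→box=[5,6)
i=6: outside box; Z[6]=2 grow→box=[6,8)
i=7: min(r-i=1, Z[1]=0)=0; Z[7]=0
i=8: outside box; Z[8]=0

[9, 0, 2, 0, 0, 1, 2, 0, 0]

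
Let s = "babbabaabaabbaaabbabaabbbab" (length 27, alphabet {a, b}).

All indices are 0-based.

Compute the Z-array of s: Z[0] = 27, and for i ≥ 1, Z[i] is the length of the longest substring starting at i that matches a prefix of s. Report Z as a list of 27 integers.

[27, 0, 1, 3, 0, 2, 0, 0, 2, 0, 0, 1, 2, 0, 0, 0, 1, 3, 0, 2, 0, 0, 1, 1, 3, 0, 1]

Z[0]=27
i=1: i≥r, start 0; Z[1]=0
i=2: i≥r, start 0; Z[2]=1 scan→box=[2,3)
i=3: i≥r, start 0; Z[3]=3 scan→box=[3,6)
i=4: min(r-i=2, Z[1]=0)=0; Z[4]=0
i=5: min(r-i=1, Z[2]=1)=1; Z[5]=2 scan→box=[5,7)
i=6: min(r-i=1, Z[1]=0)=0; Z[6]=0
i=7: i≥r, start 0; Z[7]=0
i=8: i≥r, start 0; Z[8]=2 scan→box=[8,10)
i=9: min(r-i=1, Z[1]=0)=0; Z[9]=0
i=10: i≥r, start 0; Z[10]=0
i=11: i≥r, start 0; Z[11]=1 scan→box=[11,12)
i=12: i≥r, start 0; Z[12]=2 scan→box=[12,14)
i=13: min(r-i=1, Z[1]=0)=0; Z[13]=0
i=14: i≥r, start 0; Z[14]=0
i=15: i≥r, start 0; Z[15]=0
i=16: i≥r, start 0; Z[16]=1 scan→box=[16,17)
i=17: i≥r, start 0; Z[17]=3 scan→box=[17,20)
i=18: min(r-i=2, Z[1]=0)=0; Z[18]=0
i=19: min(r-i=1, Z[2]=1)=1; Z[19]=2 scan→box=[19,21)
i=20: min(r-i=1, Z[1]=0)=0; Z[20]=0
i=21: i≥r, start 0; Z[21]=0
i=22: i≥r, start 0; Z[22]=1 scan→box=[22,23)
i=23: i≥r, start 0; Z[23]=1 scan→box=[23,24)
i=24: i≥r, start 0; Z[24]=3 scan→box=[24,27)
i=25: min(r-i=2, Z[1]=0)=0; Z[25]=0
i=26: min(r-i=1, Z[2]=1)=1; Z[26]=1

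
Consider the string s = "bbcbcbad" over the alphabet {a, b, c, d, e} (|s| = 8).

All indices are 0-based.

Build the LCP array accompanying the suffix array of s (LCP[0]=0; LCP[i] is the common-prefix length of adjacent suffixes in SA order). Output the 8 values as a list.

[0, 0, 1, 1, 3, 0, 2, 0]

sorted suffixes:
  #0 SA[0]=6  'ad'
  #1 SA[1]=5  'bad'
  #2 SA[2]=0  'bbcbcbad'
  #3 SA[3]=3  'bcbad'
  #4 SA[4]=1  'bcbcbad'
  #5 SA[5]=4  'cbad'
  #6 SA[6]=2  'cbcbad'
  #7 SA[7]=7  'd'

SA = [6, 5, 0, 3, 1, 4, 2, 7]
[i] adj suffixes → lcp
  [1] 6/5 → 0 ('')
  [2] 5/0 → 1 ('b')
  [3] 0/3 → 1 ('b')
  [4] 3/1 → 3 ('bcb')
  [5] 1/4 → 0 ('')
  [6] 4/2 → 2 ('cb')
  [7] 2/7 → 0 ('')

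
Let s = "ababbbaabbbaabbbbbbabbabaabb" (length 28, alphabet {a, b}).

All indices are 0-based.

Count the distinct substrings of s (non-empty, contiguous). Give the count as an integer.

rank | idx | suffix
   0 |  24 | aabb
   1 |   6 | aabbbaabbbbbbabbabaabb
   2 |  11 | aabbbbbbabbabaabb
   3 |  22 | abaabb
   4 |   0 | ababbbaabbbaabbbbbbabbabaabb
   5 |  25 | abb
   6 |  19 | abbabaabb
   7 |   2 | abbbaabbbaabbbbbbabbabaabb
   8 |   7 | abbbaabbbbbbabbabaabb
   9 |  12 | abbbbbbabbabaabb
  10 |  27 | b
  11 |  23 | baabb
  12 |   5 | baabbbaabbbbbbabbabaabb
  13 |  10 | baabbbbbbabbabaabb
  14 |  21 | babaabb
  15 |  18 | babbabaabb
  16 |   1 | babbbaabbbaabbbbbbabbabaabb
  17 |  26 | bb
  18 |   4 | bbaabbbaabbbbbbabbabaabb
  19 |   9 | bbaabbbbbbabbabaabb
  20 |  20 | bbabaabb
  21 |  17 | bbabbabaabb
  22 |   3 | bbbaabbbaabbbbbbabbabaabb
  23 |   8 | bbbaabbbbbbabbabaabb
  24 |  16 | bbbabbabaabb
  25 |  15 | bbbbabbabaabb
  26 |  14 | bbbbbabbabaabb
  27 |  13 | bbbbbbabbabaabb

SA = [24, 6, 11, 22, 0, 25, 19, 2, 7, 12, 27, 23, 5, 10, 21, 18, 1, 26, 4, 9, 20, 17, 3, 8, 16, 15, 14, 13]
i: (SA[i-1],SA[i]) lcp shared
  1: (24,6) 4 'aabb'
  2: (6,11) 5 'aabbb'
  3: (11,22) 1 'a'
  4: (22,0) 3 'aba'
  5: (0,25) 2 'ab'
  6: (25,19) 3 'abb'
  7: (19,2) 3 'abb'
  8: (2,7) 9 'abbbaabbb'
  9: (7,12) 4 'abbb'
  10: (12,27) 0 ''
  11: (27,23) 1 'b'
  12: (23,5) 5 'baabb'
  13: (5,10) 6 'baabbb'
  14: (10,21) 2 'ba'
  15: (21,18) 3 'bab'
  16: (18,1) 4 'babb'
  17: (1,26) 1 'b'
  18: (26,4) 2 'bb'
  19: (4,9) 7 'bbaabbb'
  20: (9,20) 3 'bba'
  21: (20,17) 4 'bbab'
  22: (17,3) 2 'bb'
  23: (3,8) 8 'bbbaabbb'
  24: (8,16) 4 'bbba'
  25: (16,15) 3 'bbb'
  26: (15,14) 4 'bbbb'
  27: (14,13) 5 'bbbbb'

n(n+1)/2 = 28·29/2 = 406
Σ LCP = 0 + 4 + 5 + 1 + 3 + 2 + 3 + 3 + 9 + 4 + 0 + 1 + 5 + 6 + 2 + 3 + 4 + 1 + 2 + 7 + 3 + 4 + 2 + 8 + 4 + 3 + 4 + 5 = 98
distinct = 406 − 98 = 308

308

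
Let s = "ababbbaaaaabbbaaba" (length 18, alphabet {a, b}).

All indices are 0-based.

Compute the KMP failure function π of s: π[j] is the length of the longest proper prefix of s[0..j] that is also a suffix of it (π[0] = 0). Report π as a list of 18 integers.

[0, 0, 1, 2, 0, 0, 1, 1, 1, 1, 1, 2, 0, 0, 1, 1, 2, 3]

π[0] = 0
j=1 s[j]='b': π[1]=0 (border '')
j=2 s[j]='a': π[2]=1 (border 'a')
j=3 s[j]='b': π[3]=2 (border 'ab')
j=4 s[j]='b': k: 2→0; π[4]=0 (border '')
j=5 s[j]='b': π[5]=0 (border '')
j=6 s[j]='a': π[6]=1 (border 'a')
j=7 s[j]='a': k: 1→0; π[7]=1 (border 'a')
j=8 s[j]='a': k: 1→0; π[8]=1 (border 'a')
j=9 s[j]='a': k: 1→0; π[9]=1 (border 'a')
j=10 s[j]='a': k: 1→0; π[10]=1 (border 'a')
j=11 s[j]='b': π[11]=2 (border 'ab')
j=12 s[j]='b': k: 2→0; π[12]=0 (border '')
j=13 s[j]='b': π[13]=0 (border '')
j=14 s[j]='a': π[14]=1 (border 'a')
j=15 s[j]='a': k: 1→0; π[15]=1 (border 'a')
j=16 s[j]='b': π[16]=2 (border 'ab')
j=17 s[j]='a': π[17]=3 (border 'aba')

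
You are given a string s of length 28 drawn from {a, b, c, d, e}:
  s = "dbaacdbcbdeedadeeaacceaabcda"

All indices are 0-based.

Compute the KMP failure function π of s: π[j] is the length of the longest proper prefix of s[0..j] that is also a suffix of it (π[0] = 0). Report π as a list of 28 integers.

π[0] = 0
j=1 s[j]='b': π[1]=0 (border '')
j=2 s[j]='a': π[2]=0 (border '')
j=3 s[j]='a': π[3]=0 (border '')
j=4 s[j]='c': π[4]=0 (border '')
j=5 s[j]='d': π[5]=1 (border 'd')
j=6 s[j]='b': π[6]=2 (border 'db')
j=7 s[j]='c': k: 2→0; π[7]=0 (border '')
j=8 s[j]='b': π[8]=0 (border '')
j=9 s[j]='d': π[9]=1 (border 'd')
j=10 s[j]='e': k: 1→0; π[10]=0 (border '')
j=11 s[j]='e': π[11]=0 (border '')
j=12 s[j]='d': π[12]=1 (border 'd')
j=13 s[j]='a': k: 1→0; π[13]=0 (border '')
j=14 s[j]='d': π[14]=1 (border 'd')
j=15 s[j]='e': k: 1→0; π[15]=0 (border '')
j=16 s[j]='e': π[16]=0 (border '')
j=17 s[j]='a': π[17]=0 (border '')
j=18 s[j]='a': π[18]=0 (border '')
j=19 s[j]='c': π[19]=0 (border '')
j=20 s[j]='c': π[20]=0 (border '')
j=21 s[j]='e': π[21]=0 (border '')
j=22 s[j]='a': π[22]=0 (border '')
j=23 s[j]='a': π[23]=0 (border '')
j=24 s[j]='b': π[24]=0 (border '')
j=25 s[j]='c': π[25]=0 (border '')
j=26 s[j]='d': π[26]=1 (border 'd')
j=27 s[j]='a': k: 1→0; π[27]=0 (border '')

[0, 0, 0, 0, 0, 1, 2, 0, 0, 1, 0, 0, 1, 0, 1, 0, 0, 0, 0, 0, 0, 0, 0, 0, 0, 0, 1, 0]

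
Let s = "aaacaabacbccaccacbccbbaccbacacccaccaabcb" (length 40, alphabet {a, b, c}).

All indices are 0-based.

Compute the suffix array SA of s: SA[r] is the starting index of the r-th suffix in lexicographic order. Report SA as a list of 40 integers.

[0, 4, 35, 1, 5, 36, 2, 26, 7, 15, 32, 12, 22, 28, 39, 25, 6, 21, 20, 37, 9, 17, 3, 34, 14, 31, 11, 27, 38, 24, 19, 8, 16, 33, 13, 30, 10, 23, 18, 29]

rank→(start, suffix):
  0 → (0, 'aaacaabacbccaccacbccbbaccbacacccaccaabcb')
  1 → (4, 'aabacbccaccacbccbbaccbacacccaccaabcb')
  2 → (35, 'aabcb')
  3 → (1, 'aacaabacbccaccacbccbbaccbacacccaccaabcb')
  4 → (5, 'abacbccaccacbccbbaccbacacccaccaabcb')
  5 → (36, 'abcb')
  6 → (2, 'acaabacbccaccacbccbbaccbacacccaccaabcb')
  7 → (26, 'acacccaccaabcb')
  8 → (7, 'acbccaccacbccbbaccbacacccaccaabcb')
  9 → (15, 'acbccbbaccbacacccaccaabcb')
  10 → (32, 'accaabcb')
  11 → (12, 'accacbccbbaccbacacccaccaabcb')
  12 → (22, 'accbacacccaccaabcb')
  13 → (28, 'acccaccaabcb')
  14 → (39, 'b')
  15 → (25, 'bacacccaccaabcb')
  16 → (6, 'bacbccaccacbccbbaccbacacccaccaabcb')
  17 → (21, 'baccbacacccaccaabcb')
  18 → (20, 'bbaccbacacccaccaabcb')
  19 → (37, 'bcb')
  20 → (9, 'bccaccacbccbbaccbacacccaccaabcb')
  21 → (17, 'bccbbaccbacacccaccaabcb')
  22 → (3, 'caabacbccaccacbccbbaccbacacccaccaabcb')
  23 → (34, 'caabcb')
  24 → (14, 'cacbccbbaccbacacccaccaabcb')
  25 → (31, 'caccaabcb')
  26 → (11, 'caccacbccbbaccbacacccaccaabcb')
  27 → (27, 'cacccaccaabcb')
  28 → (38, 'cb')
  29 → (24, 'cbacacccaccaabcb')
  30 → (19, 'cbbaccbacacccaccaabcb')
  31 → (8, 'cbccaccacbccbbaccbacacccaccaabcb')
  32 → (16, 'cbccbbaccbacacccaccaabcb')
  33 → (33, 'ccaabcb')
  34 → (13, 'ccacbccbbaccbacacccaccaabcb')
  35 → (30, 'ccaccaabcb')
  36 → (10, 'ccaccacbccbbaccbacacccaccaabcb')
  37 → (23, 'ccbacacccaccaabcb')
  38 → (18, 'ccbbaccbacacccaccaabcb')
  39 → (29, 'cccaccaabcb')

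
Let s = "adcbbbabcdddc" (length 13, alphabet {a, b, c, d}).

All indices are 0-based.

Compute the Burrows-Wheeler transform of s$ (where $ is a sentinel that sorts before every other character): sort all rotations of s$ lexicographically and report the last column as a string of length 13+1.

cb$bbcaddbdadc

rank  rotation        last
    0  $adcbbbabcdddc  c
    1  abcdddc$adcbbb  b
    2  adcbbbabcdddc$  $
    3  babcdddc$adcbb  b
    4  bbabcdddc$adcb  b
    5  bbbabcdddc$adc  c
    6  bcdddc$adcbbba  a
    7  c$adcbbbabcddd  d
    8  cbbbabcdddc$ad  d
    9  cdddc$adcbbbab  b
   10  dc$adcbbbabcdd  d
   11  dcbbbabcdddc$a  a
   12  ddc$adcbbbabcd  d
   13  dddc$adcbbbabc  c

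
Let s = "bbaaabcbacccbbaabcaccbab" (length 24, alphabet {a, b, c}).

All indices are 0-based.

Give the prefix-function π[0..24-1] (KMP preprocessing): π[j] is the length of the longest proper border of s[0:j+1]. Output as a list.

π[0] = 0
j=1 s[j]='b': π[1]=1 (border 'b')
j=2 s[j]='a': k: 1→0; π[2]=0 (border '')
j=3 s[j]='a': π[3]=0 (border '')
j=4 s[j]='a': π[4]=0 (border '')
j=5 s[j]='b': π[5]=1 (border 'b')
j=6 s[j]='c': k: 1→0; π[6]=0 (border '')
j=7 s[j]='b': π[7]=1 (border 'b')
j=8 s[j]='a': k: 1→0; π[8]=0 (border '')
j=9 s[j]='c': π[9]=0 (border '')
j=10 s[j]='c': π[10]=0 (border '')
j=11 s[j]='c': π[11]=0 (border '')
j=12 s[j]='b': π[12]=1 (border 'b')
j=13 s[j]='b': π[13]=2 (border 'bb')
j=14 s[j]='a': π[14]=3 (border 'bba')
j=15 s[j]='a': π[15]=4 (border 'bbaa')
j=16 s[j]='b': k: 4→0; π[16]=1 (border 'b')
j=17 s[j]='c': k: 1→0; π[17]=0 (border '')
j=18 s[j]='a': π[18]=0 (border '')
j=19 s[j]='c': π[19]=0 (border '')
j=20 s[j]='c': π[20]=0 (border '')
j=21 s[j]='b': π[21]=1 (border 'b')
j=22 s[j]='a': k: 1→0; π[22]=0 (border '')
j=23 s[j]='b': π[23]=1 (border 'b')

[0, 1, 0, 0, 0, 1, 0, 1, 0, 0, 0, 0, 1, 2, 3, 4, 1, 0, 0, 0, 0, 1, 0, 1]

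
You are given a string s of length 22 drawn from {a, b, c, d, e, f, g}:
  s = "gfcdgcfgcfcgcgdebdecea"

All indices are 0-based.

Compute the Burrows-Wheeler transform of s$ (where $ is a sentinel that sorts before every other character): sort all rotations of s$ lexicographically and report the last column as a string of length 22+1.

aeefeggfggbccddgccfdcc$

rank  rotation                 last
    0  $gfcdgcfgcfcgcgdebdecea  a
    1  a$gfcdgcfgcfcgcgdebdece  e
    2  bdecea$gfcdgcfgcfcgcgde  e
    3  cdgcfgcfcgcgdebdecea$gf  f
    4  cea$gfcdgcfgcfcgcgdebde  e
    5  cfcgcgdebdecea$gfcdgcfg  g
    6  cfgcfcgcgdebdecea$gfcdg  g
    7  cgcgdebdecea$gfcdgcfgcf  f
    8  cgdebdecea$gfcdgcfgcfcg  g
    9  debdecea$gfcdgcfgcfcgcg  g
   10  decea$gfcdgcfgcfcgcgdeb  b
   11  dgcfgcfcgcgdebdecea$gfc  c
   12  ea$gfcdgcfgcfcgcgdebdec  c
   13  ebdecea$gfcdgcfgcfcgcgd  d
   14  ecea$gfcdgcfgcfcgcgdebd  d
   15  fcdgcfgcfcgcgdebdecea$g  g
   16  fcgcgdebdecea$gfcdgcfgc  c
   17  fgcfcgcgdebdecea$gfcdgc  c
   18  gcfcgcgdebdecea$gfcdgcf  f
   19  gcfgcfcgcgdebdecea$gfcd  d
   20  gcgdebdecea$gfcdgcfgcfc  c
   21  gdebdecea$gfcdgcfgcfcgc  c
   22  gfcdgcfgcfcgcgdebdecea$  $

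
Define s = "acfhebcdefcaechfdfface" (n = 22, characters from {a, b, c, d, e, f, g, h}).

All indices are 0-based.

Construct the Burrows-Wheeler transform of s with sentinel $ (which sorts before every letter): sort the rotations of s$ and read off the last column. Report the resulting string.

ef$cefbaaecfchadfehdcfc

rank  rotation                 last
    0  $acfhebcdefcaechfdfface  e
    1  ace$acfhebcdefcaechfdff  f
    2  acfhebcdefcaechfdfface$  $
    3  aechfdfface$acfhebcdefc  c
    4  bcdefcaechfdfface$acfhe  e
    5  caechfdfface$acfhebcdef  f
    6  cdefcaechfdfface$acfheb  b
    7  ce$acfhebcdefcaechfdffa  a
    8  cfhebcdefcaechfdfface$a  a
    9  chfdfface$acfhebcdefcae  e
   10  defcaechfdfface$acfhebc  c
   11  dfface$acfhebcdefcaechf  f
   12  e$acfhebcdefcaechfdffac  c
   13  ebcdefcaechfdfface$acfh  h
   14  echfdfface$acfhebcdefca  a
   15  efcaechfdfface$acfhebcd  d
   16  face$acfhebcdefcaechfdf  f
   17  fcaechfdfface$acfhebcde  e
   18  fdfface$acfhebcdefcaech  h
   19  fface$acfhebcdefcaechfd  d
   20  fhebcdefcaechfdfface$ac  c
   21  hebcdefcaechfdfface$acf  f
   22  hfdfface$acfhebcdefcaec  c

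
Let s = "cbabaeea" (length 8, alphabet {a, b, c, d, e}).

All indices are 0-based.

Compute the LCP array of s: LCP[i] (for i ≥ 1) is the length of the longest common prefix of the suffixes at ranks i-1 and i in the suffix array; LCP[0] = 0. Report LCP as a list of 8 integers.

rank→(start, suffix):
  0 → (7, 'a')
  1 → (2, 'abaeea')
  2 → (4, 'aeea')
  3 → (1, 'babaeea')
  4 → (3, 'baeea')
  5 → (0, 'cbabaeea')
  6 → (6, 'ea')
  7 → (5, 'eea')

SA = [7, 2, 4, 1, 3, 0, 6, 5]
[i] adj suffixes → lcp
  [1] 7/2 → 1 ('a')
  [2] 2/4 → 1 ('a')
  [3] 4/1 → 0 ('')
  [4] 1/3 → 2 ('ba')
  [5] 3/0 → 0 ('')
  [6] 0/6 → 0 ('')
  [7] 6/5 → 1 ('e')

[0, 1, 1, 0, 2, 0, 0, 1]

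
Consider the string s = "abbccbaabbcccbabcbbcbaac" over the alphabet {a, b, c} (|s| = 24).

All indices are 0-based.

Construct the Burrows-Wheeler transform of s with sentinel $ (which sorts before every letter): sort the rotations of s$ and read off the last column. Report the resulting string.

cbb$abaccccaababbacbcbbcb

rank  rotation                   last
    0  $abbccbaabbcccbabcbbcbaac  c
    1  aabbcccbabcbbcbaac$abbccb  b
    2  aac$abbccbaabbcccbabcbbcb  b
    3  abbccbaabbcccbabcbbcbaac$  $
    4  abbcccbabcbbcbaac$abbccba  a
    5  abcbbcbaac$abbccbaabbcccb  b
    6  ac$abbccbaabbcccbabcbbcba  a
    7  baabbcccbabcbbcbaac$abbcc  c
    8  baac$abbccbaabbcccbabcbbc  c
    9  babcbbcbaac$abbccbaabbccc  c
   10  bbcbaac$abbccbaabbcccbabc  c
   11  bbccbaabbcccbabcbbcbaac$a  a
   12  bbcccbabcbbcbaac$abbccbaa  a
   13  bcbaac$abbccbaabbcccbabcb  b
   14  bcbbcbaac$abbccbaabbcccba  a
   15  bccbaabbcccbabcbbcbaac$ab  b
   16  bcccbabcbbcbaac$abbccbaab  b
   17  c$abbccbaabbcccbabcbbcbaa  a
   18  cbaabbcccbabcbbcbaac$abbc  c
   19  cbaac$abbccbaabbcccbabcbb  b
   20  cbabcbbcbaac$abbccbaabbcc  c
   21  cbbcbaac$abbccbaabbcccbab  b
   22  ccbaabbcccbabcbbcbaac$abb  b
   23  ccbabcbbcbaac$abbccbaabbc  c
   24  cccbabcbbcbaac$abbccbaabb  b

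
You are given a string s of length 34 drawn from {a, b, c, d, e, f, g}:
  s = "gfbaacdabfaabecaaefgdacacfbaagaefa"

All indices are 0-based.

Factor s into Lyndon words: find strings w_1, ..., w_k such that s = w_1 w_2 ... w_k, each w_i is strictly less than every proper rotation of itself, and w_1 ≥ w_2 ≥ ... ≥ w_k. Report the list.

emit factor 1: 'g' (i=0, period=1)
emit factor 2: 'f' (i=1, period=1)
emit factor 3: 'b' (i=2, period=1)
emit factor 4: 'aacdabf' (i=3, period=7)
emit factor 5: 'aabecaaefgdacacfbaagaef' (i=10, period=23)
emit factor 6: 'a' (i=33, period=1)

["g", "f", "b", "aacdabf", "aabecaaefgdacacfbaagaef", "a"]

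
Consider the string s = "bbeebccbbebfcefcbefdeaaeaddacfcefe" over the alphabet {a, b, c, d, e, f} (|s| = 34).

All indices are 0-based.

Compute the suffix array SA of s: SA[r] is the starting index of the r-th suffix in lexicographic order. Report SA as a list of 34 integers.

[21, 27, 24, 22, 7, 0, 4, 8, 1, 16, 10, 6, 15, 5, 12, 30, 28, 26, 25, 19, 33, 20, 23, 3, 9, 2, 13, 17, 31, 14, 11, 29, 18, 32]

sorted suffixes:
  #0 SA[0]=21  'aaeaddacfcefe'
  #1 SA[1]=27  'acfcefe'
  #2 SA[2]=24  'addacfcefe'
  #3 SA[3]=22  'aeaddacfcefe'
  #4 SA[4]=7  'bbebfcefcbefdeaaeaddacfcefe'
  #5 SA[5]=0  'bbeebccbbebfcefcbefdeaaeaddacfcefe'
  #6 SA[6]=4  'bccbbebfcefcbefdeaaeaddacfcefe'
  #7 SA[7]=8  'bebfcefcbefdeaaeaddacfcefe'
  #8 SA[8]=1  'beebccbbebfcefcbefdeaaeaddacfcefe'
  #9 SA[9]=16  'befdeaaeaddacfcefe'
  #10 SA[10]=10  'bfcefcbefdeaaeaddacfcefe'
  #11 SA[11]=6  'cbbebfcefcbefdeaaeaddacfcefe'
  #12 SA[12]=15  'cbefdeaaeaddacfcefe'
  #13 SA[13]=5  'ccbbebfcefcbefdeaaeaddacfcefe'
  #14 SA[14]=12  'cefcbefdeaaeaddacfcefe'
  #15 SA[15]=30  'cefe'
  #16 SA[16]=28  'cfcefe'
  #17 SA[17]=26  'dacfcefe'
  #18 SA[18]=25  'ddacfcefe'
  #19 SA[19]=19  'deaaeaddacfcefe'
  #20 SA[20]=33  'e'
  #21 SA[21]=20  'eaaeaddacfcefe'
  #22 SA[22]=23  'eaddacfcefe'
  #23 SA[23]=3  'ebccbbebfcefcbefdeaaeaddacfcefe'
  #24 SA[24]=9  'ebfcefcbefdeaaeaddacfcefe'
  #25 SA[25]=2  'eebccbbebfcefcbefdeaaeaddacfcefe'
  #26 SA[26]=13  'efcbefdeaaeaddacfcefe'
  #27 SA[27]=17  'efdeaaeaddacfcefe'
  #28 SA[28]=31  'efe'
  #29 SA[29]=14  'fcbefdeaaeaddacfcefe'
  #30 SA[30]=11  'fcefcbefdeaaeaddacfcefe'
  #31 SA[31]=29  'fcefe'
  #32 SA[32]=18  'fdeaaeaddacfcefe'
  #33 SA[33]=32  'fe'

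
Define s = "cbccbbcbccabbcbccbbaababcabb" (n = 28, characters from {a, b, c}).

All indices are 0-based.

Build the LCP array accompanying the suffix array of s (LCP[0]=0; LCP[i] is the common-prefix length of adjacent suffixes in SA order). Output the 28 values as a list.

[0, 1, 2, 3, 2, 0, 1, 2, 1, 2, 2, 6, 1, 2, 5, 2, 3, 5, 0, 4, 1, 3, 2, 4, 6, 1, 2, 4]

rank→(start, suffix):
  0 → (19, 'aababcabb')
  1 → (20, 'ababcabb')
  2 → (25, 'abb')
  3 → (10, 'abbcbccbbaababcabb')
  4 → (22, 'abcabb')
  5 → (27, 'b')
  6 → (18, 'baababcabb')
  7 → (21, 'babcabb')
  8 → (26, 'bb')
  9 → (17, 'bbaababcabb')
  10 → (4, 'bbcbccabbcbccbbaababcabb')
  11 → (11, 'bbcbccbbaababcabb')
  12 → (23, 'bcabb')
  13 → (5, 'bcbccabbcbccbbaababcabb')
  14 → (12, 'bcbccbbaababcabb')
  15 → (7, 'bccabbcbccbbaababcabb')
  16 → (14, 'bccbbaababcabb')
  17 → (1, 'bccbbcbccabbcbccbbaababcabb')
  18 → (24, 'cabb')
  19 → (9, 'cabbcbccbbaababcabb')
  20 → (16, 'cbbaababcabb')
  21 → (3, 'cbbcbccabbcbccbbaababcabb')
  22 → (6, 'cbccabbcbccbbaababcabb')
  23 → (13, 'cbccbbaababcabb')
  24 → (0, 'cbccbbcbccabbcbccbbaababcabb')
  25 → (8, 'ccabbcbccbbaababcabb')
  26 → (15, 'ccbbaababcabb')
  27 → (2, 'ccbbcbccabbcbccbbaababcabb')

SA = [19, 20, 25, 10, 22, 27, 18, 21, 26, 17, 4, 11, 23, 5, 12, 7, 14, 1, 24, 9, 16, 3, 6, 13, 0, 8, 15, 2]
[i] adj suffixes → lcp
  [1] 19/20 → 1 ('a')
  [2] 20/25 → 2 ('ab')
  [3] 25/10 → 3 ('abb')
  [4] 10/22 → 2 ('ab')
  [5] 22/27 → 0 ('')
  [6] 27/18 → 1 ('b')
  [7] 18/21 → 2 ('ba')
  [8] 21/26 → 1 ('b')
  [9] 26/17 → 2 ('bb')
  [10] 17/4 → 2 ('bb')
  [11] 4/11 → 6 ('bbcbcc')
  [12] 11/23 → 1 ('b')
  [13] 23/5 → 2 ('bc')
  [14] 5/12 → 5 ('bcbcc')
  [15] 12/7 → 2 ('bc')
  [16] 7/14 → 3 ('bcc')
  [17] 14/1 → 5 ('bccbb')
  [18] 1/24 → 0 ('')
  [19] 24/9 → 4 ('cabb')
  [20] 9/16 → 1 ('c')
  [21] 16/3 → 3 ('cbb')
  [22] 3/6 → 2 ('cb')
  [23] 6/13 → 4 ('cbcc')
  [24] 13/0 → 6 ('cbccbb')
  [25] 0/8 → 1 ('c')
  [26] 8/15 → 2 ('cc')
  [27] 15/2 → 4 ('ccbb')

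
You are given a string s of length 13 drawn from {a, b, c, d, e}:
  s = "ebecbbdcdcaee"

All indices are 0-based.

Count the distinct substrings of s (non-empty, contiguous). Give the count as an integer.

82

rank | idx | suffix
   0 |  10 | aee
   1 |   4 | bbdcdcaee
   2 |   5 | bdcdcaee
   3 |   1 | becbbdcdcaee
   4 |   9 | caee
   5 |   3 | cbbdcdcaee
   6 |   7 | cdcaee
   7 |   8 | dcaee
   8 |   6 | dcdcaee
   9 |  12 | e
  10 |   0 | ebecbbdcdcaee
  11 |   2 | ecbbdcdcaee
  12 |  11 | ee

SA = [10, 4, 5, 1, 9, 3, 7, 8, 6, 12, 0, 2, 11]
rank  pair      lcp
   1  s[10:],s[4:]  0  ''
   2  s[4:],s[5:]  1  'b'
   3  s[5:],s[1:]  1  'b'
   4  s[1:],s[9:]  0  ''
   5  s[9:],s[3:]  1  'c'
   6  s[3:],s[7:]  1  'c'
   7  s[7:],s[8:]  0  ''
   8  s[8:],s[6:]  2  'dc'
   9  s[6:],s[12:]  0  ''
  10  s[12:],s[0:]  1  'e'
  11  s[0:],s[2:]  1  'e'
  12  s[2:],s[11:]  1  'e'

n(n+1)/2 = 13·14/2 = 91
Σ LCP = 0 + 0 + 1 + 1 + 0 + 1 + 1 + 0 + 2 + 0 + 1 + 1 + 1 = 9
distinct = 91 − 9 = 82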